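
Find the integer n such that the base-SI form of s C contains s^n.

2

C = A·s = s·A (charge = current × time).
Combining: s·C = s · (s·A) = s²·A.
The exponent of s is 2.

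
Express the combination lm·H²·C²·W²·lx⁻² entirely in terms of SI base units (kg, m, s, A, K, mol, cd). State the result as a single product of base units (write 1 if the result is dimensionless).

kg⁴·m¹²·s⁻⁸·A⁻²·cd⁻¹

lm = cd.
H = kg·m²·s⁻²·A⁻².
So H² = kg²·m⁴·s⁻⁴·A⁻⁴.
C = s·A.
So C² = s²·A².
W = kg·m²·s⁻³.
So W² = kg²·m⁴·s⁻⁶.
lx = m⁻²·cd.
So lx⁻² = m⁴·cd⁻².
Combining: lm·H²·C²·W²·lx⁻² = cd · (kg²·m⁴·s⁻⁴·A⁻⁴) · (s²·A²) · (kg²·m⁴·s⁻⁶) · (m⁴·cd⁻²) = kg⁴·m¹²·s⁻⁸·A⁻²·cd⁻¹.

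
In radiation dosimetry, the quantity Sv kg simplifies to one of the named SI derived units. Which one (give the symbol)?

Sv = J/kg (equivalent dose = energy per mass),
    = m²·s⁻².
Combining: Sv·kg = (m²·s⁻²) · kg = kg·m²·s⁻².
kg·m²·s⁻² is the base-SI form of the joule.

J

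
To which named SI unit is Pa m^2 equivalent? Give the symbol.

N

Pa = N/m² (pressure = force per area),
    = kg·m⁻¹·s⁻².
Combining: Pa·m² = (kg·m⁻¹·s⁻²) · m² = kg·m·s⁻².
kg·m·s⁻² is the base-SI form of the newton.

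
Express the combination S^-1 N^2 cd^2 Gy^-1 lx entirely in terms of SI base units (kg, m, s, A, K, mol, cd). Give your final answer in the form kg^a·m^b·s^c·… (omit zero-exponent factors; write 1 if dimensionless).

S = 1/Ω (conductance is reciprocal resistance),
    = kg⁻¹·m⁻²·s³·A².
So S⁻¹ = kg·m²·s⁻³·A⁻².
N = kg·m/s² = kg·m·s⁻² (force = mass × acceleration).
So N² = kg²·m²·s⁻⁴.
Gy = J/kg (absorbed dose = energy per mass),
    = m²·s⁻².
So Gy⁻¹ = m⁻²·s².
lx = lm/m² (illuminance = luminous flux per area),
    = m⁻²·cd.
Combining: S⁻¹·N²·cd²·Gy⁻¹·lx = (kg·m²·s⁻³·A⁻²) · (kg²·m²·s⁻⁴) · cd² · (m⁻²·s²) · (m⁻²·cd) = kg³·s⁻⁵·A⁻²·cd³.

kg³·s⁻⁵·A⁻²·cd³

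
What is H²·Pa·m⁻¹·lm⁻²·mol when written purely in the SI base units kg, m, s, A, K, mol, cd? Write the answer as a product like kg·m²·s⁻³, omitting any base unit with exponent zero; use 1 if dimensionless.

H = Wb/A (inductance = flux per current),
    = kg·m²·s⁻²·A⁻².
So H² = kg²·m⁴·s⁻⁴·A⁻⁴.
Pa = N/m² (pressure = force per area),
    = kg·m⁻¹·s⁻².
lm = cd·sr = cd (luminous flux; sr is dimensionless).
So lm⁻² = cd⁻².
Combining: H²·Pa·m⁻¹·lm⁻²·mol = (kg²·m⁴·s⁻⁴·A⁻⁴) · (kg·m⁻¹·s⁻²) · m⁻¹ · cd⁻² · mol = kg³·m²·s⁻⁶·A⁻⁴·mol·cd⁻².

kg³·m²·s⁻⁶·A⁻⁴·mol·cd⁻²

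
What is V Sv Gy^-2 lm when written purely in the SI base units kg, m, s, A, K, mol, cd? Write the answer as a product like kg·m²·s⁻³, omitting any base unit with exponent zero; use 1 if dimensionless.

kg·s⁻¹·A⁻¹·cd

V = W/A (potential = power per current),
    = kg·m²·s⁻³·A⁻¹.
Sv = J/kg (equivalent dose = energy per mass),
    = m²·s⁻².
Gy = J/kg (absorbed dose = energy per mass),
    = m²·s⁻².
So Gy⁻² = m⁻⁴·s⁴.
lm = cd·sr = cd (luminous flux; sr is dimensionless).
Combining: V·Sv·Gy⁻²·lm = (kg·m²·s⁻³·A⁻¹) · (m²·s⁻²) · (m⁻⁴·s⁴) · cd = kg·s⁻¹·A⁻¹·cd.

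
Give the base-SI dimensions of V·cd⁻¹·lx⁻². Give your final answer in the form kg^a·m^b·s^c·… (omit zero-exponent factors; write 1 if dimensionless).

kg·m⁶·s⁻³·A⁻¹·cd⁻³

V = kg·m²·s⁻³·A⁻¹.
lx = m⁻²·cd.
So lx⁻² = m⁴·cd⁻².
Combining: V·cd⁻¹·lx⁻² = (kg·m²·s⁻³·A⁻¹) · cd⁻¹ · (m⁴·cd⁻²) = kg·m⁶·s⁻³·A⁻¹·cd⁻³.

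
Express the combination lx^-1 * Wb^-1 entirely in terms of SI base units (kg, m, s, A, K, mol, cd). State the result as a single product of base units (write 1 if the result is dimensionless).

kg⁻¹·s²·A·cd⁻¹

lx = lm/m² (illuminance = luminous flux per area),
    = m⁻²·cd.
So lx⁻¹ = m²·cd⁻¹.
Wb = V·s (flux: a volt is a weber per second),
    = kg·m²·s⁻²·A⁻¹.
So Wb⁻¹ = kg⁻¹·m⁻²·s²·A.
Combining: lx⁻¹·Wb⁻¹ = (m²·cd⁻¹) · (kg⁻¹·m⁻²·s²·A) = kg⁻¹·s²·A·cd⁻¹.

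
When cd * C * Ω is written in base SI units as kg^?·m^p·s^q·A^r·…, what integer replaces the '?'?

1

C = s·A.
Ω = kg·m²·s⁻³·A⁻².
Combining: cd·C·Ω = cd · (s·A) · (kg·m²·s⁻³·A⁻²) = kg·m²·s⁻²·A⁻¹·cd.
The exponent of kg is 1.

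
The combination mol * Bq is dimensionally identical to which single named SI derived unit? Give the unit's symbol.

kat

Bq = s⁻¹.
Combining: mol·Bq = mol · s⁻¹ = s⁻¹·mol.
s⁻¹·mol is the base-SI form of the katal.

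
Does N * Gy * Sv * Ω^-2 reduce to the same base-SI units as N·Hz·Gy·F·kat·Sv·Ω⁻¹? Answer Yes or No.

Left side:
  N = kg·m·s⁻².
  Gy = m²·s⁻².
  Sv = m²·s⁻².
  Ω = kg·m²·s⁻³·A⁻².
  So Ω⁻² = kg⁻²·m⁻⁴·s⁶·A⁴.
  Combining: N·Gy·Sv·Ω⁻² = (kg·m·s⁻²) · (m²·s⁻²) · (m²·s⁻²) · (kg⁻²·m⁻⁴·s⁶·A⁴) = kg⁻¹·m·A⁴.
Right side:
  N = kg·m/s² = kg·m·s⁻² (force = mass × acceleration).
  Hz = 1/s = s⁻¹ (frequency is cycles per second).
  Gy = J/kg (absorbed dose = energy per mass),
      = m²·s⁻².
  F = C/V (capacitance = charge per voltage),
      = A·s/(kg·m²·s⁻³·A⁻¹) (substituting C and V),
      = kg⁻¹·m⁻²·s⁴·A².
  kat = mol/s = s⁻¹·mol (catalytic activity).
  Sv = J/kg (equivalent dose = energy per mass),
      = m²·s⁻².
  Ω = V/A (resistance = voltage per current),
      = kg·m²·s⁻³·A⁻².
  So Ω⁻¹ = kg⁻¹·m⁻²·s³·A².
  Combining: N·Hz·Gy·F·kat·Sv·Ω⁻¹ = (kg·m·s⁻²) · s⁻¹ · (m²·s⁻²) · (kg⁻¹·m⁻²·s⁴·A²) · (s⁻¹·mol) · (m²·s⁻²) · (kg⁻¹·m⁻²·s³·A²) = kg⁻¹·m·s⁻¹·A⁴·mol.
Left is kg⁻¹·m·A⁴; right is kg⁻¹·m·s⁻¹·A⁴·mol — different.

No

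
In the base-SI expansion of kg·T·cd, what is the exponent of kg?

2

T = Wb/m² (flux density = flux per area),
    = kg·s⁻²·A⁻¹.
Combining: kg·T·cd = kg · (kg·s⁻²·A⁻¹) · cd = kg²·s⁻²·A⁻¹·cd.
The exponent of kg is 2.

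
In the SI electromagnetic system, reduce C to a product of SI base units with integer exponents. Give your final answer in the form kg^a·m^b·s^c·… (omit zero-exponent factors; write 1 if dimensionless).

C = A·s = s·A (charge = current × time).

s·A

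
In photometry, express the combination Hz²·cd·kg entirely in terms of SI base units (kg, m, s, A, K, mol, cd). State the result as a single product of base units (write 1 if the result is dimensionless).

kg·s⁻²·cd

Hz = 1/s = s⁻¹ (frequency is cycles per second).
So Hz² = s⁻².
Combining: Hz²·cd·kg = s⁻² · cd · kg = kg·s⁻²·cd.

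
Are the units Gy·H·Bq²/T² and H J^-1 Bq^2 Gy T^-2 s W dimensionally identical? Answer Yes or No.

Left side:
  T = kg·s⁻²·A⁻¹.
  So T⁻² = kg⁻²·s⁴·A².
  Gy = m²·s⁻².
  H = kg·m²·s⁻²·A⁻².
  Bq = s⁻¹.
  So Bq² = s⁻².
  Combining: T⁻²·Gy·H·Bq² = (kg⁻²·s⁴·A²) · (m²·s⁻²) · (kg·m²·s⁻²·A⁻²) · s⁻² = kg⁻¹·m⁴·s⁻².
Right side:
  H = kg·m²·s⁻²·A⁻².
  J = kg·m²·s⁻².
  So J⁻¹ = kg⁻¹·m⁻²·s².
  Bq = s⁻¹.
  So Bq² = s⁻².
  Gy = m²·s⁻².
  T = kg·s⁻²·A⁻¹.
  So T⁻² = kg⁻²·s⁴·A².
  W = kg·m²·s⁻³.
  Combining: H·J⁻¹·Bq²·Gy·T⁻²·s·W = (kg·m²·s⁻²·A⁻²) · (kg⁻¹·m⁻²·s²) · s⁻² · (m²·s⁻²) · (kg⁻²·s⁴·A²) · s · (kg·m²·s⁻³) = kg⁻¹·m⁴·s⁻².
Both reduce to kg⁻¹·m⁴·s⁻².

Yes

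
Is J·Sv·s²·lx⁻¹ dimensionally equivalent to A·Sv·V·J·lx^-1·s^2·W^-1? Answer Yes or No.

Yes

Left side:
  J = N·m (work = force × distance),
      = kg·m²·s⁻².
  Sv = J/kg (equivalent dose = energy per mass),
      = m²·s⁻².
  lx = lm/m² (illuminance = luminous flux per area),
      = m⁻²·cd.
  So lx⁻¹ = m²·cd⁻¹.
  Combining: J·Sv·s²·lx⁻¹ = (kg·m²·s⁻²) · (m²·s⁻²) · s² · (m²·cd⁻¹) = kg·m⁶·s⁻²·cd⁻¹.
Right side:
  Sv = J/kg (equivalent dose = energy per mass),
      = m²·s⁻².
  V = W/A (potential = power per current),
      = kg·m²·s⁻³·A⁻¹.
  J = N·m (work = force × distance),
      = kg·m²·s⁻².
  lx = lm/m² (illuminance = luminous flux per area),
      = m⁻²·cd.
  So lx⁻¹ = m²·cd⁻¹.
  W = J/s (power = energy per time),
      = kg·m²·s⁻³.
  So W⁻¹ = kg⁻¹·m⁻²·s³.
  Combining: A·Sv·V·J·lx⁻¹·s²·W⁻¹ = A · (m²·s⁻²) · (kg·m²·s⁻³·A⁻¹) · (kg·m²·s⁻²) · (m²·cd⁻¹) · s² · (kg⁻¹·m⁻²·s³) = kg·m⁶·s⁻²·cd⁻¹.
Both reduce to kg·m⁶·s⁻²·cd⁻¹.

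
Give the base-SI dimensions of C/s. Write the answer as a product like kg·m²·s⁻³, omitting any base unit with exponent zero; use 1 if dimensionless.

C = s·A.
Combining: C·s⁻¹ = (s·A) · s⁻¹ = A.

A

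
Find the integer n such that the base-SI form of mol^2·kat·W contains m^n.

2

kat = s⁻¹·mol.
W = kg·m²·s⁻³.
Combining: mol²·kat·W = mol² · (s⁻¹·mol) · (kg·m²·s⁻³) = kg·m²·s⁻⁴·mol³.
The exponent of m is 2.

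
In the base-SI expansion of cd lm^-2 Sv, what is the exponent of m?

2

lm = cd.
So lm⁻² = cd⁻².
Sv = m²·s⁻².
Combining: cd·lm⁻²·Sv = cd · cd⁻² · (m²·s⁻²) = m²·s⁻²·cd⁻¹.
The exponent of m is 2.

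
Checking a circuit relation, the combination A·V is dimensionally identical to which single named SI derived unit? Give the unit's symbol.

W

V = W/A (potential = power per current),
    = kg·m²·s⁻³·A⁻¹.
Combining: A·V = A · (kg·m²·s⁻³·A⁻¹) = kg·m²·s⁻³.
kg·m²·s⁻³ is the base-SI form of the watt.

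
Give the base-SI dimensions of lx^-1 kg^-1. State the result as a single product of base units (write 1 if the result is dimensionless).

lx = lm/m² (illuminance = luminous flux per area),
    = m⁻²·cd.
So lx⁻¹ = m²·cd⁻¹.
Combining: lx⁻¹·kg⁻¹ = (m²·cd⁻¹) · kg⁻¹ = kg⁻¹·m²·cd⁻¹.

kg⁻¹·m²·cd⁻¹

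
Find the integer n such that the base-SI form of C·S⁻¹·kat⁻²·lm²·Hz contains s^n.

C = A·s = s·A (charge = current × time).
S = 1/Ω (conductance is reciprocal resistance),
    = kg⁻¹·m⁻²·s³·A².
So S⁻¹ = kg·m²·s⁻³·A⁻².
kat = mol/s = s⁻¹·mol (catalytic activity).
So kat⁻² = s²·mol⁻².
lm = cd·sr = cd (luminous flux; sr is dimensionless).
So lm² = cd².
Hz = 1/s = s⁻¹ (frequency is cycles per second).
Combining: C·S⁻¹·kat⁻²·lm²·Hz = (s·A) · (kg·m²·s⁻³·A⁻²) · (s²·mol⁻²) · cd² · s⁻¹ = kg·m²·s⁻¹·A⁻¹·mol⁻²·cd².
The exponent of s is -1.

-1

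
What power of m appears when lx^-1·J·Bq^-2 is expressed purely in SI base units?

4

lx = m⁻²·cd.
So lx⁻¹ = m²·cd⁻¹.
J = kg·m²·s⁻².
Bq = s⁻¹.
So Bq⁻² = s².
Combining: lx⁻¹·J·Bq⁻² = (m²·cd⁻¹) · (kg·m²·s⁻²) · s² = kg·m⁴·cd⁻¹.
The exponent of m is 4.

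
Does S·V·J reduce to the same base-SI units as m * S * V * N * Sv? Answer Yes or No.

No

Left side:
  S = 1/Ω (conductance is reciprocal resistance),
      = kg⁻¹·m⁻²·s³·A².
  V = W/A (potential = power per current),
      = kg·m²·s⁻³·A⁻¹.
  J = N·m (work = force × distance),
      = kg·m²·s⁻².
  Combining: S·V·J = (kg⁻¹·m⁻²·s³·A²) · (kg·m²·s⁻³·A⁻¹) · (kg·m²·s⁻²) = kg·m²·s⁻²·A.
Right side:
  S = kg⁻¹·m⁻²·s³·A².
  V = kg·m²·s⁻³·A⁻¹.
  N = kg·m·s⁻².
  Sv = m²·s⁻².
  Combining: m·S·V·N·Sv = m · (kg⁻¹·m⁻²·s³·A²) · (kg·m²·s⁻³·A⁻¹) · (kg·m·s⁻²) · (m²·s⁻²) = kg·m⁴·s⁻⁴·A.
Left is kg·m²·s⁻²·A; right is kg·m⁴·s⁻⁴·A — different.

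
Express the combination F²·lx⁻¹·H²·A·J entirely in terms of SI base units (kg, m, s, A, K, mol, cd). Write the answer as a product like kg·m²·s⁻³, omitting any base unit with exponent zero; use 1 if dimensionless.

F = C/V (capacitance = charge per voltage),
    = A·s/(kg·m²·s⁻³·A⁻¹) (substituting C and V),
    = kg⁻¹·m⁻²·s⁴·A².
So F² = kg⁻²·m⁻⁴·s⁸·A⁴.
lx = lm/m² (illuminance = luminous flux per area),
    = m⁻²·cd.
So lx⁻¹ = m²·cd⁻¹.
H = Wb/A (inductance = flux per current),
    = kg·m²·s⁻²·A⁻².
So H² = kg²·m⁴·s⁻⁴·A⁻⁴.
J = N·m (work = force × distance),
    = kg·m²·s⁻².
Combining: F²·lx⁻¹·H²·A·J = (kg⁻²·m⁻⁴·s⁸·A⁴) · (m²·cd⁻¹) · (kg²·m⁴·s⁻⁴·A⁻⁴) · A · (kg·m²·s⁻²) = kg·m⁴·s²·A·cd⁻¹.

kg·m⁴·s²·A·cd⁻¹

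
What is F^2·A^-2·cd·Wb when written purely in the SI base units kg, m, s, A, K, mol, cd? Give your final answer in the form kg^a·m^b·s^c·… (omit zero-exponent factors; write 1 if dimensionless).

kg⁻¹·m⁻²·s⁶·A·cd

F = C/V (capacitance = charge per voltage),
    = A·s/(kg·m²·s⁻³·A⁻¹) (substituting C and V),
    = kg⁻¹·m⁻²·s⁴·A².
So F² = kg⁻²·m⁻⁴·s⁸·A⁴.
Wb = V·s (flux: a volt is a weber per second),
    = kg·m²·s⁻²·A⁻¹.
Combining: F²·A⁻²·cd·Wb = (kg⁻²·m⁻⁴·s⁸·A⁴) · A⁻² · cd · (kg·m²·s⁻²·A⁻¹) = kg⁻¹·m⁻²·s⁶·A·cd.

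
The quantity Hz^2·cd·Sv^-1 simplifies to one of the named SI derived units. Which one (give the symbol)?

Hz = 1/s = s⁻¹ (frequency is cycles per second).
So Hz² = s⁻².
Sv = J/kg (equivalent dose = energy per mass),
    = m²·s⁻².
So Sv⁻¹ = m⁻²·s².
Combining: Hz²·cd·Sv⁻¹ = s⁻² · cd · (m⁻²·s²) = m⁻²·cd.
m⁻²·cd is the base-SI form of the lux.

lx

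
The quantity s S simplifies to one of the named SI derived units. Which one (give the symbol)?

S = kg⁻¹·m⁻²·s³·A².
Combining: s·S = s · (kg⁻¹·m⁻²·s³·A²) = kg⁻¹·m⁻²·s⁴·A².
kg⁻¹·m⁻²·s⁴·A² is the base-SI form of the farad.

F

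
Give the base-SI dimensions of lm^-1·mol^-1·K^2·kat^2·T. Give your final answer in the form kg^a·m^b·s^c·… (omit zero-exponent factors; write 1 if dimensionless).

kg·s⁻⁴·A⁻¹·K²·mol·cd⁻¹

lm = cd.
So lm⁻¹ = cd⁻¹.
kat = s⁻¹·mol.
So kat² = s⁻²·mol².
T = kg·s⁻²·A⁻¹.
Combining: lm⁻¹·mol⁻¹·K²·kat²·T = cd⁻¹ · mol⁻¹ · K² · (s⁻²·mol²) · (kg·s⁻²·A⁻¹) = kg·s⁻⁴·A⁻¹·K²·mol·cd⁻¹.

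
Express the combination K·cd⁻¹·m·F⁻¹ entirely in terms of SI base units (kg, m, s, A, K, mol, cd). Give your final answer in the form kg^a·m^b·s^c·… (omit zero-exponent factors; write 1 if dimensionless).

kg·m³·s⁻⁴·A⁻²·K·cd⁻¹

F = C/V (capacitance = charge per voltage),
    = A·s/(kg·m²·s⁻³·A⁻¹) (substituting C and V),
    = kg⁻¹·m⁻²·s⁴·A².
So F⁻¹ = kg·m²·s⁻⁴·A⁻².
Combining: K·cd⁻¹·m·F⁻¹ = K · cd⁻¹ · m · (kg·m²·s⁻⁴·A⁻²) = kg·m³·s⁻⁴·A⁻²·K·cd⁻¹.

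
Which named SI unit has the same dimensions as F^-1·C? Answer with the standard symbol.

V

F = kg⁻¹·m⁻²·s⁴·A².
So F⁻¹ = kg·m²·s⁻⁴·A⁻².
C = s·A.
Combining: F⁻¹·C = (kg·m²·s⁻⁴·A⁻²) · (s·A) = kg·m²·s⁻³·A⁻¹.
kg·m²·s⁻³·A⁻¹ is the base-SI form of the volt.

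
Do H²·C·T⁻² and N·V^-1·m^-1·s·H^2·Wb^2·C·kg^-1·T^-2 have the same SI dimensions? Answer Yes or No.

No

Left side:
  H = kg·m²·s⁻²·A⁻².
  So H² = kg²·m⁴·s⁻⁴·A⁻⁴.
  C = s·A.
  T = kg·s⁻²·A⁻¹.
  So T⁻² = kg⁻²·s⁴·A².
  Combining: H²·C·T⁻² = (kg²·m⁴·s⁻⁴·A⁻⁴) · (s·A) · (kg⁻²·s⁴·A²) = m⁴·s·A⁻¹.
Right side:
  N = kg·m·s⁻².
  V = kg·m²·s⁻³·A⁻¹.
  So V⁻¹ = kg⁻¹·m⁻²·s³·A.
  H = kg·m²·s⁻²·A⁻².
  So H² = kg²·m⁴·s⁻⁴·A⁻⁴.
  Wb = kg·m²·s⁻²·A⁻¹.
  So Wb² = kg²·m⁴·s⁻⁴·A⁻².
  C = s·A.
  T = kg·s⁻²·A⁻¹.
  So T⁻² = kg⁻²·s⁴·A².
  Combining: N·V⁻¹·m⁻¹·s·H²·Wb²·C·kg⁻¹·T⁻² = (kg·m·s⁻²) · (kg⁻¹·m⁻²·s³·A) · m⁻¹ · s · (kg²·m⁴·s⁻⁴·A⁻⁴) · (kg²·m⁴·s⁻⁴·A⁻²) · (s·A) · kg⁻¹ · (kg⁻²·s⁴·A²) = kg·m⁶·s⁻¹·A⁻².
Left is m⁴·s·A⁻¹; right is kg·m⁶·s⁻¹·A⁻² — different.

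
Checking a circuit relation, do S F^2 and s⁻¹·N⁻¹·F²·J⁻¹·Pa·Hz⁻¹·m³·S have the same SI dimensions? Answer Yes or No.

No

Left side:
  S = kg⁻¹·m⁻²·s³·A².
  F = kg⁻¹·m⁻²·s⁴·A².
  So F² = kg⁻²·m⁻⁴·s⁸·A⁴.
  Combining: S·F² = (kg⁻¹·m⁻²·s³·A²) · (kg⁻²·m⁻⁴·s⁸·A⁴) = kg⁻³·m⁻⁶·s¹¹·A⁶.
Right side:
  N = kg·m/s² = kg·m·s⁻² (force = mass × acceleration).
  So N⁻¹ = kg⁻¹·m⁻¹·s².
  F = C/V (capacitance = charge per voltage),
      = A·s/(kg·m²·s⁻³·A⁻¹) (substituting C and V),
      = kg⁻¹·m⁻²·s⁴·A².
  So F² = kg⁻²·m⁻⁴·s⁸·A⁴.
  J = N·m (work = force × distance),
      = kg·m²·s⁻².
  So J⁻¹ = kg⁻¹·m⁻²·s².
  Pa = N/m² (pressure = force per area),
      = kg·m⁻¹·s⁻².
  Hz = 1/s = s⁻¹ (frequency is cycles per second).
  So Hz⁻¹ = s.
  S = 1/Ω (conductance is reciprocal resistance),
      = kg⁻¹·m⁻²·s³·A².
  Combining: s⁻¹·N⁻¹·F²·J⁻¹·Pa·Hz⁻¹·m³·S = s⁻¹ · (kg⁻¹·m⁻¹·s²) · (kg⁻²·m⁻⁴·s⁸·A⁴) · (kg⁻¹·m⁻²·s²) · (kg·m⁻¹·s⁻²) · s · m³ · (kg⁻¹·m⁻²·s³·A²) = kg⁻⁴·m⁻⁷·s¹³·A⁶.
Left is kg⁻³·m⁻⁶·s¹¹·A⁶; right is kg⁻⁴·m⁻⁷·s¹³·A⁶ — different.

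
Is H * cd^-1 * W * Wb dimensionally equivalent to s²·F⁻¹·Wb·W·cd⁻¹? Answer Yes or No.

Yes

Left side:
  H = kg·m²·s⁻²·A⁻².
  W = kg·m²·s⁻³.
  Wb = kg·m²·s⁻²·A⁻¹.
  Combining: H·cd⁻¹·W·Wb = (kg·m²·s⁻²·A⁻²) · cd⁻¹ · (kg·m²·s⁻³) · (kg·m²·s⁻²·A⁻¹) = kg³·m⁶·s⁻⁷·A⁻³·cd⁻¹.
Right side:
  F = C/V (capacitance = charge per voltage),
      = A·s/(kg·m²·s⁻³·A⁻¹) (substituting C and V),
      = kg⁻¹·m⁻²·s⁴·A².
  So F⁻¹ = kg·m²·s⁻⁴·A⁻².
  Wb = V·s (flux: a volt is a weber per second),
      = kg·m²·s⁻²·A⁻¹.
  W = J/s (power = energy per time),
      = kg·m²·s⁻³.
  Combining: s²·F⁻¹·Wb·W·cd⁻¹ = s² · (kg·m²·s⁻⁴·A⁻²) · (kg·m²·s⁻²·A⁻¹) · (kg·m²·s⁻³) · cd⁻¹ = kg³·m⁶·s⁻⁷·A⁻³·cd⁻¹.
Both reduce to kg³·m⁶·s⁻⁷·A⁻³·cd⁻¹.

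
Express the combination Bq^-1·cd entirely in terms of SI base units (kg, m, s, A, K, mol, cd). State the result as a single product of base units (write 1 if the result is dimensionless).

Bq = 1/s = s⁻¹ (activity is decays per second).
So Bq⁻¹ = s.
Combining: Bq⁻¹·cd = s · cd = s·cd.

s·cd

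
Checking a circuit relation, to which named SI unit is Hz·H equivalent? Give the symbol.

Hz = 1/s = s⁻¹ (frequency is cycles per second).
H = Wb/A (inductance = flux per current),
    = kg·m²·s⁻²·A⁻².
Combining: Hz·H = s⁻¹ · (kg·m²·s⁻²·A⁻²) = kg·m²·s⁻³·A⁻².
kg·m²·s⁻³·A⁻² is the base-SI form of the ohm.

Ω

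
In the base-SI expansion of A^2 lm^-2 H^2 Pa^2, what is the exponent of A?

-2

lm = cd·sr = cd (luminous flux; sr is dimensionless).
So lm⁻² = cd⁻².
H = Wb/A (inductance = flux per current),
    = kg·m²·s⁻²·A⁻².
So H² = kg²·m⁴·s⁻⁴·A⁻⁴.
Pa = N/m² (pressure = force per area),
    = kg·m⁻¹·s⁻².
So Pa² = kg²·m⁻²·s⁻⁴.
Combining: A²·lm⁻²·H²·Pa² = A² · cd⁻² · (kg²·m⁴·s⁻⁴·A⁻⁴) · (kg²·m⁻²·s⁻⁴) = kg⁴·m²·s⁻⁸·A⁻²·cd⁻².
The exponent of A is -2.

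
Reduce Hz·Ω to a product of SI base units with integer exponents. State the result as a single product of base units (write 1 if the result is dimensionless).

Hz = 1/s = s⁻¹ (frequency is cycles per second).
Ω = V/A (resistance = voltage per current),
    = kg·m²·s⁻³·A⁻².
Combining: Hz·Ω = s⁻¹ · (kg·m²·s⁻³·A⁻²) = kg·m²·s⁻⁴·A⁻².

kg·m²·s⁻⁴·A⁻²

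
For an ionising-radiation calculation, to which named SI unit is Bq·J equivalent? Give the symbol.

W

Bq = s⁻¹.
J = kg·m²·s⁻².
Combining: Bq·J = s⁻¹ · (kg·m²·s⁻²) = kg·m²·s⁻³.
kg·m²·s⁻³ is the base-SI form of the watt.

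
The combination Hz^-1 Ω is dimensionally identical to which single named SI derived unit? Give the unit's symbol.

H

Hz = 1/s = s⁻¹ (frequency is cycles per second).
So Hz⁻¹ = s.
Ω = V/A (resistance = voltage per current),
    = kg·m²·s⁻³·A⁻².
Combining: Hz⁻¹·Ω = s · (kg·m²·s⁻³·A⁻²) = kg·m²·s⁻²·A⁻².
kg·m²·s⁻²·A⁻² is the base-SI form of the henry.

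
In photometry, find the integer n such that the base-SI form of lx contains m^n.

lx = m⁻²·cd.
The exponent of m is -2.

-2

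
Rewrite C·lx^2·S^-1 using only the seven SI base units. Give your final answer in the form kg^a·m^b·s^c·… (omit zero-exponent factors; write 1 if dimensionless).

kg·m⁻²·s⁻²·A⁻¹·cd²

C = A·s = s·A (charge = current × time).
lx = lm/m² (illuminance = luminous flux per area),
    = m⁻²·cd.
So lx² = m⁻⁴·cd².
S = 1/Ω (conductance is reciprocal resistance),
    = kg⁻¹·m⁻²·s³·A².
So S⁻¹ = kg·m²·s⁻³·A⁻².
Combining: C·lx²·S⁻¹ = (s·A) · (m⁻⁴·cd²) · (kg·m²·s⁻³·A⁻²) = kg·m⁻²·s⁻²·A⁻¹·cd².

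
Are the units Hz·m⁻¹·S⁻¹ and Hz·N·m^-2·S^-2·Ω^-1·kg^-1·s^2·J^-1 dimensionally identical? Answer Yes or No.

No

Left side:
  Hz = s⁻¹.
  S = kg⁻¹·m⁻²·s³·A².
  So S⁻¹ = kg·m²·s⁻³·A⁻².
  Combining: Hz·m⁻¹·S⁻¹ = s⁻¹ · m⁻¹ · (kg·m²·s⁻³·A⁻²) = kg·m·s⁻⁴·A⁻².
Right side:
  Hz = s⁻¹.
  N = kg·m·s⁻².
  S = kg⁻¹·m⁻²·s³·A².
  So S⁻² = kg²·m⁴·s⁻⁶·A⁻⁴.
  Ω = kg·m²·s⁻³·A⁻².
  So Ω⁻¹ = kg⁻¹·m⁻²·s³·A².
  J = kg·m²·s⁻².
  So J⁻¹ = kg⁻¹·m⁻²·s².
  Combining: Hz·N·m⁻²·S⁻²·Ω⁻¹·kg⁻¹·s²·J⁻¹ = s⁻¹ · (kg·m·s⁻²) · m⁻² · (kg²·m⁴·s⁻⁶·A⁻⁴) · (kg⁻¹·m⁻²·s³·A²) · kg⁻¹ · s² · (kg⁻¹·m⁻²·s²) = m⁻¹·s⁻²·A⁻².
Left is kg·m·s⁻⁴·A⁻²; right is m⁻¹·s⁻²·A⁻² — different.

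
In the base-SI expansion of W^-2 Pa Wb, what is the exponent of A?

-1

W = J/s (power = energy per time),
    = kg·m²·s⁻³.
So W⁻² = kg⁻²·m⁻⁴·s⁶.
Pa = N/m² (pressure = force per area),
    = kg·m⁻¹·s⁻².
Wb = V·s (flux: a volt is a weber per second),
    = kg·m²·s⁻²·A⁻¹.
Combining: W⁻²·Pa·Wb = (kg⁻²·m⁻⁴·s⁶) · (kg·m⁻¹·s⁻²) · (kg·m²·s⁻²·A⁻¹) = m⁻³·s²·A⁻¹.
The exponent of A is -1.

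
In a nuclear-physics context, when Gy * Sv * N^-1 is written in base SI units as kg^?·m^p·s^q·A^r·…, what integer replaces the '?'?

Gy = J/kg (absorbed dose = energy per mass),
    = m²·s⁻².
Sv = J/kg (equivalent dose = energy per mass),
    = m²·s⁻².
N = kg·m/s² = kg·m·s⁻² (force = mass × acceleration).
So N⁻¹ = kg⁻¹·m⁻¹·s².
Combining: Gy·Sv·N⁻¹ = (m²·s⁻²) · (m²·s⁻²) · (kg⁻¹·m⁻¹·s²) = kg⁻¹·m³·s⁻².
The exponent of kg is -1.

-1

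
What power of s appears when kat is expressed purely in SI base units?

kat = s⁻¹·mol.
The exponent of s is -1.

-1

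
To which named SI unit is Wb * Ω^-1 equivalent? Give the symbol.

Wb = kg·m²·s⁻²·A⁻¹.
Ω = kg·m²·s⁻³·A⁻².
So Ω⁻¹ = kg⁻¹·m⁻²·s³·A².
Combining: Wb·Ω⁻¹ = (kg·m²·s⁻²·A⁻¹) · (kg⁻¹·m⁻²·s³·A²) = s·A.
s·A is the base-SI form of the coulomb.

C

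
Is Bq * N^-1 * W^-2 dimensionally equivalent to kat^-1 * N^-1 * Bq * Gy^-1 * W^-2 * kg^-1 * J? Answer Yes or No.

No

Left side:
  Bq = s⁻¹.
  N = kg·m·s⁻².
  So N⁻¹ = kg⁻¹·m⁻¹·s².
  W = kg·m²·s⁻³.
  So W⁻² = kg⁻²·m⁻⁴·s⁶.
  Combining: Bq·N⁻¹·W⁻² = s⁻¹ · (kg⁻¹·m⁻¹·s²) · (kg⁻²·m⁻⁴·s⁶) = kg⁻³·m⁻⁵·s⁷.
Right side:
  kat = s⁻¹·mol.
  So kat⁻¹ = s·mol⁻¹.
  N = kg·m·s⁻².
  So N⁻¹ = kg⁻¹·m⁻¹·s².
  Bq = s⁻¹.
  Gy = m²·s⁻².
  So Gy⁻¹ = m⁻²·s².
  W = kg·m²·s⁻³.
  So W⁻² = kg⁻²·m⁻⁴·s⁶.
  J = kg·m²·s⁻².
  Combining: kat⁻¹·N⁻¹·Bq·Gy⁻¹·W⁻²·kg⁻¹·J = (s·mol⁻¹) · (kg⁻¹·m⁻¹·s²) · s⁻¹ · (m⁻²·s²) · (kg⁻²·m⁻⁴·s⁶) · kg⁻¹ · (kg·m²·s⁻²) = kg⁻³·m⁻⁵·s⁸·mol⁻¹.
Left is kg⁻³·m⁻⁵·s⁷; right is kg⁻³·m⁻⁵·s⁸·mol⁻¹ — different.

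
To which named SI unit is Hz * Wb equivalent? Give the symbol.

V

Hz = 1/s = s⁻¹ (frequency is cycles per second).
Wb = V·s (flux: a volt is a weber per second),
    = kg·m²·s⁻²·A⁻¹.
Combining: Hz·Wb = s⁻¹ · (kg·m²·s⁻²·A⁻¹) = kg·m²·s⁻³·A⁻¹.
kg·m²·s⁻³·A⁻¹ is the base-SI form of the volt.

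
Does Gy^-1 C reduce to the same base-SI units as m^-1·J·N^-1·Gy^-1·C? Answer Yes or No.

Yes

Left side:
  Gy = m²·s⁻².
  So Gy⁻¹ = m⁻²·s².
  C = s·A.
  Combining: Gy⁻¹·C = (m⁻²·s²) · (s·A) = m⁻²·s³·A.
Right side:
  J = N·m (work = force × distance),
      = kg·m²·s⁻².
  N = kg·m/s² = kg·m·s⁻² (force = mass × acceleration).
  So N⁻¹ = kg⁻¹·m⁻¹·s².
  Gy = J/kg (absorbed dose = energy per mass),
      = m²·s⁻².
  So Gy⁻¹ = m⁻²·s².
  C = A·s = s·A (charge = current × time).
  Combining: m⁻¹·J·N⁻¹·Gy⁻¹·C = m⁻¹ · (kg·m²·s⁻²) · (kg⁻¹·m⁻¹·s²) · (m⁻²·s²) · (s·A) = m⁻²·s³·A.
Both reduce to m⁻²·s³·A.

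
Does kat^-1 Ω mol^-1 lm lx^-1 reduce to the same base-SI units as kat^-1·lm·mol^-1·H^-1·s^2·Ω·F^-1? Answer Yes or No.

Left side:
  kat = s⁻¹·mol.
  So kat⁻¹ = s·mol⁻¹.
  Ω = kg·m²·s⁻³·A⁻².
  lm = cd.
  lx = m⁻²·cd.
  So lx⁻¹ = m²·cd⁻¹.
  Combining: kat⁻¹·Ω·mol⁻¹·lm·lx⁻¹ = (s·mol⁻¹) · (kg·m²·s⁻³·A⁻²) · mol⁻¹ · cd · (m²·cd⁻¹) = kg·m⁴·s⁻²·A⁻²·mol⁻².
Right side:
  kat = mol/s = s⁻¹·mol (catalytic activity).
  So kat⁻¹ = s·mol⁻¹.
  lm = cd·sr = cd (luminous flux; sr is dimensionless).
  H = Wb/A (inductance = flux per current),
      = kg·m²·s⁻²·A⁻².
  So H⁻¹ = kg⁻¹·m⁻²·s²·A².
  Ω = V/A (resistance = voltage per current),
      = kg·m²·s⁻³·A⁻².
  F = C/V (capacitance = charge per voltage),
      = A·s/(kg·m²·s⁻³·A⁻¹) (substituting C and V),
      = kg⁻¹·m⁻²·s⁴·A².
  So F⁻¹ = kg·m²·s⁻⁴·A⁻².
  Combining: kat⁻¹·lm·mol⁻¹·H⁻¹·s²·Ω·F⁻¹ = (s·mol⁻¹) · cd · mol⁻¹ · (kg⁻¹·m⁻²·s²·A²) · s² · (kg·m²·s⁻³·A⁻²) · (kg·m²·s⁻⁴·A⁻²) = kg·m²·s⁻²·A⁻²·mol⁻²·cd.
Left is kg·m⁴·s⁻²·A⁻²·mol⁻²; right is kg·m²·s⁻²·A⁻²·mol⁻²·cd — different.

No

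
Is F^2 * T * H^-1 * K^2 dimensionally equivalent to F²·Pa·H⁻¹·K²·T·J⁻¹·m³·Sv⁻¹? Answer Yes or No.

Left side:
  F = C/V (capacitance = charge per voltage),
      = A·s/(kg·m²·s⁻³·A⁻¹) (substituting C and V),
      = kg⁻¹·m⁻²·s⁴·A².
  So F² = kg⁻²·m⁻⁴·s⁸·A⁴.
  T = Wb/m² (flux density = flux per area),
      = kg·s⁻²·A⁻¹.
  H = Wb/A (inductance = flux per current),
      = kg·m²·s⁻²·A⁻².
  So H⁻¹ = kg⁻¹·m⁻²·s²·A².
  Combining: F²·T·H⁻¹·K² = (kg⁻²·m⁻⁴·s⁸·A⁴) · (kg·s⁻²·A⁻¹) · (kg⁻¹·m⁻²·s²·A²) · K² = kg⁻²·m⁻⁶·s⁸·A⁵·K².
Right side:
  F = kg⁻¹·m⁻²·s⁴·A².
  So F² = kg⁻²·m⁻⁴·s⁸·A⁴.
  Pa = kg·m⁻¹·s⁻².
  H = kg·m²·s⁻²·A⁻².
  So H⁻¹ = kg⁻¹·m⁻²·s²·A².
  T = kg·s⁻²·A⁻¹.
  J = kg·m²·s⁻².
  So J⁻¹ = kg⁻¹·m⁻²·s².
  Sv = m²·s⁻².
  So Sv⁻¹ = m⁻²·s².
  Combining: F²·Pa·H⁻¹·K²·T·J⁻¹·m³·Sv⁻¹ = (kg⁻²·m⁻⁴·s⁸·A⁴) · (kg·m⁻¹·s⁻²) · (kg⁻¹·m⁻²·s²·A²) · K² · (kg·s⁻²·A⁻¹) · (kg⁻¹·m⁻²·s²) · m³ · (m⁻²·s²) = kg⁻²·m⁻⁸·s¹⁰·A⁵·K².
Left is kg⁻²·m⁻⁶·s⁸·A⁵·K²; right is kg⁻²·m⁻⁸·s¹⁰·A⁵·K² — different.

No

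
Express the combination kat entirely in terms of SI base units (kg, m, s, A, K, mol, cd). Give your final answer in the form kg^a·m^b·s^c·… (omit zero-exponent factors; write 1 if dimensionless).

s⁻¹·mol

kat = mol/s = s⁻¹·mol (catalytic activity).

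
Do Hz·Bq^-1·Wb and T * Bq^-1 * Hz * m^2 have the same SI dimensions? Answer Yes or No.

Left side:
  Hz = 1/s = s⁻¹ (frequency is cycles per second).
  Bq = 1/s = s⁻¹ (activity is decays per second).
  So Bq⁻¹ = s.
  Wb = V·s (flux: a volt is a weber per second),
      = kg·m²·s⁻²·A⁻¹.
  Combining: Hz·Bq⁻¹·Wb = s⁻¹ · s · (kg·m²·s⁻²·A⁻¹) = kg·m²·s⁻²·A⁻¹.
Right side:
  T = kg·s⁻²·A⁻¹.
  Bq = s⁻¹.
  So Bq⁻¹ = s.
  Hz = s⁻¹.
  Combining: T·Bq⁻¹·Hz·m² = (kg·s⁻²·A⁻¹) · s · s⁻¹ · m² = kg·m²·s⁻²·A⁻¹.
Both reduce to kg·m²·s⁻²·A⁻¹.

Yes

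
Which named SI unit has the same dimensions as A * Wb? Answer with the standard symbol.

Wb = V·s (flux: a volt is a weber per second),
    = kg·m²·s⁻²·A⁻¹.
Combining: A·Wb = A · (kg·m²·s⁻²·A⁻¹) = kg·m²·s⁻².
kg·m²·s⁻² is the base-SI form of the joule.

J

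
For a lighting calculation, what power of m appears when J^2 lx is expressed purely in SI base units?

J = N·m (work = force × distance),
    = kg·m²·s⁻².
So J² = kg²·m⁴·s⁻⁴.
lx = lm/m² (illuminance = luminous flux per area),
    = m⁻²·cd.
Combining: J²·lx = (kg²·m⁴·s⁻⁴) · (m⁻²·cd) = kg²·m²·s⁻⁴·cd.
The exponent of m is 2.

2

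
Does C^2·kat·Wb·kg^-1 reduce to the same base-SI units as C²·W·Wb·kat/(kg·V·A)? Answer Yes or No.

Left side:
  C = A·s = s·A (charge = current × time).
  So C² = s²·A².
  kat = mol/s = s⁻¹·mol (catalytic activity).
  Wb = V·s (flux: a volt is a weber per second),
      = kg·m²·s⁻²·A⁻¹.
  Combining: C²·kat·Wb·kg⁻¹ = (s²·A²) · (s⁻¹·mol) · (kg·m²·s⁻²·A⁻¹) · kg⁻¹ = m²·s⁻¹·A·mol.
Right side:
  C = A·s = s·A (charge = current × time).
  So C² = s²·A².
  W = J/s (power = energy per time),
      = kg·m²·s⁻³.
  V = W/A (potential = power per current),
      = kg·m²·s⁻³·A⁻¹.
  So V⁻¹ = kg⁻¹·m⁻²·s³·A.
  Wb = V·s (flux: a volt is a weber per second),
      = kg·m²·s⁻²·A⁻¹.
  kat = mol/s = s⁻¹·mol (catalytic activity).
  Combining: C²·kg⁻¹·W·V⁻¹·Wb·kat·A⁻¹ = (s²·A²) · kg⁻¹ · (kg·m²·s⁻³) · (kg⁻¹·m⁻²·s³·A) · (kg·m²·s⁻²·A⁻¹) · (s⁻¹·mol) · A⁻¹ = m²·s⁻¹·A·mol.
Both reduce to m²·s⁻¹·A·mol.

Yes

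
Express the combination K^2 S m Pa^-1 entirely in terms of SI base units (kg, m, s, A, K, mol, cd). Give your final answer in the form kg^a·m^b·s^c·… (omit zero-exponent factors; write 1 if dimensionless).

S = 1/Ω (conductance is reciprocal resistance),
    = kg⁻¹·m⁻²·s³·A².
Pa = N/m² (pressure = force per area),
    = kg·m⁻¹·s⁻².
So Pa⁻¹ = kg⁻¹·m·s².
Combining: K²·S·m·Pa⁻¹ = K² · (kg⁻¹·m⁻²·s³·A²) · m · (kg⁻¹·m·s²) = kg⁻²·s⁵·A²·K².

kg⁻²·s⁵·A²·K²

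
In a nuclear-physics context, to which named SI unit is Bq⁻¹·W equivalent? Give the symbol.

J

Bq = 1/s = s⁻¹ (activity is decays per second).
So Bq⁻¹ = s.
W = J/s (power = energy per time),
    = kg·m²·s⁻³.
Combining: Bq⁻¹·W = s · (kg·m²·s⁻³) = kg·m²·s⁻².
kg·m²·s⁻² is the base-SI form of the joule.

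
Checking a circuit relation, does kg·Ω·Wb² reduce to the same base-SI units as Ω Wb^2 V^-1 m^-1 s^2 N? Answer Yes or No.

Left side:
  Ω = V/A (resistance = voltage per current),
      = kg·m²·s⁻³·A⁻².
  Wb = V·s (flux: a volt is a weber per second),
      = kg·m²·s⁻²·A⁻¹.
  So Wb² = kg²·m⁴·s⁻⁴·A⁻².
  Combining: kg·Ω·Wb² = kg · (kg·m²·s⁻³·A⁻²) · (kg²·m⁴·s⁻⁴·A⁻²) = kg⁴·m⁶·s⁻⁷·A⁻⁴.
Right side:
  Ω = V/A (resistance = voltage per current),
      = kg·m²·s⁻³·A⁻².
  Wb = V·s (flux: a volt is a weber per second),
      = kg·m²·s⁻²·A⁻¹.
  So Wb² = kg²·m⁴·s⁻⁴·A⁻².
  V = W/A (potential = power per current),
      = kg·m²·s⁻³·A⁻¹.
  So V⁻¹ = kg⁻¹·m⁻²·s³·A.
  N = kg·m/s² = kg·m·s⁻² (force = mass × acceleration).
  Combining: Ω·Wb²·V⁻¹·m⁻¹·s²·N = (kg·m²·s⁻³·A⁻²) · (kg²·m⁴·s⁻⁴·A⁻²) · (kg⁻¹·m⁻²·s³·A) · m⁻¹ · s² · (kg·m·s⁻²) = kg³·m⁴·s⁻⁴·A⁻³.
Left is kg⁴·m⁶·s⁻⁷·A⁻⁴; right is kg³·m⁴·s⁻⁴·A⁻³ — different.

No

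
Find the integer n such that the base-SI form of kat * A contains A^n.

1

kat = s⁻¹·mol.
Combining: kat·A = (s⁻¹·mol) · A = s⁻¹·A·mol.
The exponent of A is 1.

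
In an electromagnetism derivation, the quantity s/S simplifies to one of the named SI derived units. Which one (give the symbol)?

S = 1/Ω (conductance is reciprocal resistance),
    = kg⁻¹·m⁻²·s³·A².
So S⁻¹ = kg·m²·s⁻³·A⁻².
Combining: s·S⁻¹ = s · (kg·m²·s⁻³·A⁻²) = kg·m²·s⁻²·A⁻².
kg·m²·s⁻²·A⁻² is the base-SI form of the henry.

H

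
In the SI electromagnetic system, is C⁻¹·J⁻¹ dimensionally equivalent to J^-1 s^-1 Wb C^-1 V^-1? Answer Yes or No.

Left side:
  C = s·A.
  So C⁻¹ = s⁻¹·A⁻¹.
  J = kg·m²·s⁻².
  So J⁻¹ = kg⁻¹·m⁻²·s².
  Combining: C⁻¹·J⁻¹ = (s⁻¹·A⁻¹) · (kg⁻¹·m⁻²·s²) = kg⁻¹·m⁻²·s·A⁻¹.
Right side:
  J = N·m (work = force × distance),
      = kg·m²·s⁻².
  So J⁻¹ = kg⁻¹·m⁻²·s².
  Wb = V·s (flux: a volt is a weber per second),
      = kg·m²·s⁻²·A⁻¹.
  C = A·s = s·A (charge = current × time).
  So C⁻¹ = s⁻¹·A⁻¹.
  V = W/A (potential = power per current),
      = kg·m²·s⁻³·A⁻¹.
  So V⁻¹ = kg⁻¹·m⁻²·s³·A.
  Combining: J⁻¹·s⁻¹·Wb·C⁻¹·V⁻¹ = (kg⁻¹·m⁻²·s²) · s⁻¹ · (kg·m²·s⁻²·A⁻¹) · (s⁻¹·A⁻¹) · (kg⁻¹·m⁻²·s³·A) = kg⁻¹·m⁻²·s·A⁻¹.
Both reduce to kg⁻¹·m⁻²·s·A⁻¹.

Yes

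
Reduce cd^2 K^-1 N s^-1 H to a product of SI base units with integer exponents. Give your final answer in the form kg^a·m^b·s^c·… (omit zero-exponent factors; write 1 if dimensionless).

kg²·m³·s⁻⁵·A⁻²·K⁻¹·cd²

N = kg·m·s⁻².
H = kg·m²·s⁻²·A⁻².
Combining: cd²·K⁻¹·N·s⁻¹·H = cd² · K⁻¹ · (kg·m·s⁻²) · s⁻¹ · (kg·m²·s⁻²·A⁻²) = kg²·m³·s⁻⁵·A⁻²·K⁻¹·cd².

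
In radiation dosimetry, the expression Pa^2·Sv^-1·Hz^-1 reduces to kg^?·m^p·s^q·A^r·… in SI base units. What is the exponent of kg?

Pa = kg·m⁻¹·s⁻².
So Pa² = kg²·m⁻²·s⁻⁴.
Sv = m²·s⁻².
So Sv⁻¹ = m⁻²·s².
Hz = s⁻¹.
So Hz⁻¹ = s.
Combining: Pa²·Sv⁻¹·Hz⁻¹ = (kg²·m⁻²·s⁻⁴) · (m⁻²·s²) · s = kg²·m⁻⁴·s⁻¹.
The exponent of kg is 2.

2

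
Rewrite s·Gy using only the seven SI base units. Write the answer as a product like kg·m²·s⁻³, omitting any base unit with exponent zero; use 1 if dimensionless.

m²·s⁻¹

Gy = J/kg (absorbed dose = energy per mass),
    = m²·s⁻².
Combining: s·Gy = s · (m²·s⁻²) = m²·s⁻¹.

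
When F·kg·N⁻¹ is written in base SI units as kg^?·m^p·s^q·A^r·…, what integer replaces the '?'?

F = kg⁻¹·m⁻²·s⁴·A².
N = kg·m·s⁻².
So N⁻¹ = kg⁻¹·m⁻¹·s².
Combining: F·kg·N⁻¹ = (kg⁻¹·m⁻²·s⁴·A²) · kg · (kg⁻¹·m⁻¹·s²) = kg⁻¹·m⁻³·s⁶·A².
The exponent of kg is -1.

-1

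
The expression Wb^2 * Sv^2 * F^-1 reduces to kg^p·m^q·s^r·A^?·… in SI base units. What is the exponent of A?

-4

Wb = V·s (flux: a volt is a weber per second),
    = kg·m²·s⁻²·A⁻¹.
So Wb² = kg²·m⁴·s⁻⁴·A⁻².
Sv = J/kg (equivalent dose = energy per mass),
    = m²·s⁻².
So Sv² = m⁴·s⁻⁴.
F = C/V (capacitance = charge per voltage),
    = A·s/(kg·m²·s⁻³·A⁻¹) (substituting C and V),
    = kg⁻¹·m⁻²·s⁴·A².
So F⁻¹ = kg·m²·s⁻⁴·A⁻².
Combining: Wb²·Sv²·F⁻¹ = (kg²·m⁴·s⁻⁴·A⁻²) · (m⁴·s⁻⁴) · (kg·m²·s⁻⁴·A⁻²) = kg³·m¹⁰·s⁻¹²·A⁻⁴.
The exponent of A is -4.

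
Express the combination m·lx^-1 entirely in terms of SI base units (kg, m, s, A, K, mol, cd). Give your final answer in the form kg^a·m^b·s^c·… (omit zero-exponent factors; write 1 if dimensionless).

lx = lm/m² (illuminance = luminous flux per area),
    = m⁻²·cd.
So lx⁻¹ = m²·cd⁻¹.
Combining: m·lx⁻¹ = m · (m²·cd⁻¹) = m³·cd⁻¹.

m³·cd⁻¹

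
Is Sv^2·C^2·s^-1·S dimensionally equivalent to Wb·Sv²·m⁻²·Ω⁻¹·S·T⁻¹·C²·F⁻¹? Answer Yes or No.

Left side:
  Sv = J/kg (equivalent dose = energy per mass),
      = m²·s⁻².
  So Sv² = m⁴·s⁻⁴.
  C = A·s = s·A (charge = current × time).
  So C² = s²·A².
  S = 1/Ω (conductance is reciprocal resistance),
      = kg⁻¹·m⁻²·s³·A².
  Combining: Sv²·C²·s⁻¹·S = (m⁴·s⁻⁴) · (s²·A²) · s⁻¹ · (kg⁻¹·m⁻²·s³·A²) = kg⁻¹·m²·A⁴.
Right side:
  Wb = kg·m²·s⁻²·A⁻¹.
  Sv = m²·s⁻².
  So Sv² = m⁴·s⁻⁴.
  Ω = kg·m²·s⁻³·A⁻².
  So Ω⁻¹ = kg⁻¹·m⁻²·s³·A².
  S = kg⁻¹·m⁻²·s³·A².
  T = kg·s⁻²·A⁻¹.
  So T⁻¹ = kg⁻¹·s²·A.
  C = s·A.
  So C² = s²·A².
  F = kg⁻¹·m⁻²·s⁴·A².
  So F⁻¹ = kg·m²·s⁻⁴·A⁻².
  Combining: Wb·Sv²·m⁻²·Ω⁻¹·S·T⁻¹·C²·F⁻¹ = (kg·m²·s⁻²·A⁻¹) · (m⁴·s⁻⁴) · m⁻² · (kg⁻¹·m⁻²·s³·A²) · (kg⁻¹·m⁻²·s³·A²) · (kg⁻¹·s²·A) · (s²·A²) · (kg·m²·s⁻⁴·A⁻²) = kg⁻¹·m²·A⁴.
Both reduce to kg⁻¹·m²·A⁴.

Yes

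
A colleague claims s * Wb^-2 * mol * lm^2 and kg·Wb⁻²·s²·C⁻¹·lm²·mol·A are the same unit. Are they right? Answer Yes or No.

No

Left side:
  Wb = kg·m²·s⁻²·A⁻¹.
  So Wb⁻² = kg⁻²·m⁻⁴·s⁴·A².
  lm = cd.
  So lm² = cd².
  Combining: s·Wb⁻²·mol·lm² = s · (kg⁻²·m⁻⁴·s⁴·A²) · mol · cd² = kg⁻²·m⁻⁴·s⁵·A²·mol·cd².
Right side:
  Wb = V·s (flux: a volt is a weber per second),
      = kg·m²·s⁻²·A⁻¹.
  So Wb⁻² = kg⁻²·m⁻⁴·s⁴·A².
  C = A·s = s·A (charge = current × time).
  So C⁻¹ = s⁻¹·A⁻¹.
  lm = cd·sr = cd (luminous flux; sr is dimensionless).
  So lm² = cd².
  Combining: kg·Wb⁻²·s²·C⁻¹·lm²·mol·A = kg · (kg⁻²·m⁻⁴·s⁴·A²) · s² · (s⁻¹·A⁻¹) · cd² · mol · A = kg⁻¹·m⁻⁴·s⁵·A²·mol·cd².
Left is kg⁻²·m⁻⁴·s⁵·A²·mol·cd²; right is kg⁻¹·m⁻⁴·s⁵·A²·mol·cd² — different.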